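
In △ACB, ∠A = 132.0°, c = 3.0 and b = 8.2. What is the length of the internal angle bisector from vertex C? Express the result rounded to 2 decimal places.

By the law of cosines, a² = c² + b² − 2·c·b·cos A = 109.16, so a ≈ 10.448.
Law of cosines again: cos C = (b² + a² − c²)/(2·b·a) ≈ 0.97697, so ∠C ≈ 12.32°.
The bisector from C has length 2·b·a·cos(∠C/2)/(b+a) ≈ 9.1355.

t_C ≈ 9.14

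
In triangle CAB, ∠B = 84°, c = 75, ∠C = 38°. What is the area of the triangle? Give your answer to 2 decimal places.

3852.88

The third angle is ∠A = 180° − ∠B − ∠C = 58.00°.
Law of sines: a = c·sin A/sin C ≈ 103.31.
Law of sines: b = c·sin B/sin C ≈ 121.15.
Area = ½·c·a·sin B ≈ 3852.9.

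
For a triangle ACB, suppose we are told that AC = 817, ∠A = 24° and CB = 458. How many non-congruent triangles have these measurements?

AC·sin A = 817·sin(24°) ≈ 332.3.
Since AC sin A < CB < AC (332.3 < 458 < 817), two triangles exist.

2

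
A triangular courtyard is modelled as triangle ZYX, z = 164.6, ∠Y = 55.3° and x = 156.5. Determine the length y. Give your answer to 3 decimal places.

By the law of cosines, y² = x² + z² − 2·x·z·cos Y = 22256, so y ≈ 149.19.

149.185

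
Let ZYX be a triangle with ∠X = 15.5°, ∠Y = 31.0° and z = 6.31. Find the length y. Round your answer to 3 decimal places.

The third angle is ∠Z = 180° − ∠Y − ∠X = 133.50°.
Law of sines: y = z·sin Y/sin Z ≈ 4.4803.

4.480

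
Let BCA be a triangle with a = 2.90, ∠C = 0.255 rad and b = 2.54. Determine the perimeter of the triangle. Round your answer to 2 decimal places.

By the law of cosines, c² = a² + b² − 2·a·b·cos C = 0.60598, so c ≈ 0.77845.
Semiperimeter s = (2.54+0.77845+2.9)/2 = 3.1092.
Perimeter = 2.54 + 0.77845 + 2.9 = 6.2184.

6.22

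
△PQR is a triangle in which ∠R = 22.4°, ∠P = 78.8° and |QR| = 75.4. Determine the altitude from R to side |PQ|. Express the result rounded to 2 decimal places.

The third angle is ∠Q = 180° − ∠R − ∠P = 78.80°.
Law of sines: |RP| = |QR|·sin Q/sin P ≈ 75.4.
Law of sines: |PQ| = |QR|·sin R/sin P ≈ 29.291.
Area = ½·|QR|·|RP|·sin R ≈ 1083.2.
The altitude from R has length 2·area/|PQ| ≈ 73.964.

73.96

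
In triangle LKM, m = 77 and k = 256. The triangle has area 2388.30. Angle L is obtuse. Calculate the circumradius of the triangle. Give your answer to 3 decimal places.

From area = ½·k·m·sin L, we get sin L = 2·area/(k·m) ≈ 0.24232.
Taking the obtuse solution, ∠L ≈ 165.98°.
Law of cosines then gives l ≈ 331.23.
Circumradius = l/(2 sin L) ≈ 683.46.

R ≈ 683.460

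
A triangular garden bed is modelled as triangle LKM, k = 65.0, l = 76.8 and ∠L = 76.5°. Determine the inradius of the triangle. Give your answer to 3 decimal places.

Law of sines: sin K = k·sin L/l ≈ 0.82297.
Since l ≥ k, only the acute value applies: ∠K ≈ 55.38°.
Then ∠M = 180° − ∠L − ∠K ≈ 48.12°.
Law of sines gives m = l·sin M/sin L ≈ 58.803.
Area = ½·l·k·sin M ≈ 1858.3.
Semiperimeter s = (76.8+65+58.803)/2 = 100.3.
Inradius = area/s = 1858.3/100.3 ≈ 18.527.

r ≈ 18.527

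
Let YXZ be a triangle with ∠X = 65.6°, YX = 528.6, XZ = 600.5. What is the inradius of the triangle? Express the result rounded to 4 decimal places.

165.7794

By the law of cosines, ZY² = YX² + XZ² − 2·YX·XZ·cos X = 3.7776e+05, so ZY ≈ 614.62.
Area = ½·YX·XZ·sin X ≈ 1.4454e+05.
Semiperimeter s = (600.5+614.62+528.6)/2 = 871.86.
Inradius = area/s = 1.4454e+05/871.86 ≈ 165.78.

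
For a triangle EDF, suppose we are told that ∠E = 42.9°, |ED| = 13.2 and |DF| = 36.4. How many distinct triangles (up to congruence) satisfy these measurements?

1

|ED|·sin E = 13.2·sin(42.9°) ≈ 8.986.
Since |DF| ≥ |ED|, exactly one triangle exists.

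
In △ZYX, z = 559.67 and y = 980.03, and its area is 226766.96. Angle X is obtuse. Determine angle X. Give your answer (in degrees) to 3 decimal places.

124.221

From area = ½·z·y·sin X, we get sin X = 2·area/(z·y) ≈ 0.82687.
Taking the obtuse solution, ∠X ≈ 124.22°.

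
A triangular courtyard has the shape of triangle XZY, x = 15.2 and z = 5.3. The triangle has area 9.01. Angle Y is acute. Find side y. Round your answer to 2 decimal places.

10.10

From area = ½·x·z·sin Y, we get sin Y = 2·area/(x·z) ≈ 0.22368.
Taking the acute solution, ∠Y ≈ 12.93°.
Law of cosines then gives y ≈ 10.104.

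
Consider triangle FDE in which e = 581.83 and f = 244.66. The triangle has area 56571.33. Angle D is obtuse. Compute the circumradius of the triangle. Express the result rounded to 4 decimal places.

From area = ½·e·f·sin D, we get sin D = 2·area/(e·f) ≈ 0.79482.
Taking the obtuse solution, ∠D ≈ 127.36°.
Law of cosines then gives d ≈ 755.75.
Circumradius = d/(2 sin D) ≈ 475.42.

R ≈ 475.4225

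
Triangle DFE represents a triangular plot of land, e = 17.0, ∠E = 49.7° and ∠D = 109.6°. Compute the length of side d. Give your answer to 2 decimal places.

The third angle is ∠F = 180° − ∠E − ∠D = 20.70°.
Law of sines: d = e·sin D/sin E ≈ 20.999.

21.00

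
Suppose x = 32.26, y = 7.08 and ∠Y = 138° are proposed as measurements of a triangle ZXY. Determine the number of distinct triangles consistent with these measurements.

x·sin Y = 32.26·sin(138°) ≈ 21.59.
Since ∠Y is not acute, a triangle exists only if y > x; here y ≤ x, so there is no triangle.

0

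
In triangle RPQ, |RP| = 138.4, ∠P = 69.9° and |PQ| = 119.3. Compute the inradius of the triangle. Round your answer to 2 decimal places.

38.18

By the law of cosines, |QR|² = |RP|² + |PQ|² − 2·|RP|·|PQ|·cos P = 22039, so |QR| ≈ 148.45.
Area = ½·|RP|·|PQ|·sin P ≈ 7752.7.
Semiperimeter s = (119.3+148.45+138.4)/2 = 203.08.
Inradius = area/s = 7752.7/203.08 ≈ 38.176.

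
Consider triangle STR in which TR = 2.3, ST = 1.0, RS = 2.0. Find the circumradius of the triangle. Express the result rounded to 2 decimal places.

By the law of cosines, cos S = (RS² + ST² − TR²) / (2·RS·ST) ≈ -0.07250, so ∠S ≈ 94.16°.
Circumradius = TR/(2 sin S) ≈ 1.153.

1.15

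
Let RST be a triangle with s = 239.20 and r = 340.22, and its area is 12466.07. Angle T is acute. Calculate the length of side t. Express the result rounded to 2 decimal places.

134.28

From area = ½·r·s·sin T, we get sin T = 2·area/(r·s) ≈ 0.30636.
Taking the acute solution, ∠T ≈ 17.84°.
Law of cosines then gives t ≈ 134.28.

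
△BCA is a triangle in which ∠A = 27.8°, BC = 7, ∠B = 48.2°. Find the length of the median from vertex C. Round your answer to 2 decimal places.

5.84

The third angle is ∠C = 180° − ∠A − ∠B = 104.00°.
Law of sines: CA = BC·sin B/sin A ≈ 11.189.
Law of sines: AB = BC·sin C/sin A ≈ 14.563.
Median from C: ½√(2·BC² + 2·CA² − AB²) ≈ 5.8373.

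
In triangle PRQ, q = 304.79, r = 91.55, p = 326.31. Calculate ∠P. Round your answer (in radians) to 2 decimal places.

∠P ≈ 1.66 rad

By the law of cosines, cos P = (r² + q² − p²) / (2·r·q) ≈ -0.09318, so ∠P ≈ 1.6641 rad.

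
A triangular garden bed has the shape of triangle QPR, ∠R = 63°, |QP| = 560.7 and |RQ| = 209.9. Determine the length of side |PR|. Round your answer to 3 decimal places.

Law of sines: sin P = |RQ|·sin R/|QP| ≈ 0.33355.
Since |QP| ≥ |RQ|, only the acute value applies: ∠P ≈ 19.48°.
Then ∠Q = 180° − ∠R − ∠P ≈ 97.52°.
Law of sines gives |PR| = |QP|·sin Q/sin R ≈ 623.88.

623.882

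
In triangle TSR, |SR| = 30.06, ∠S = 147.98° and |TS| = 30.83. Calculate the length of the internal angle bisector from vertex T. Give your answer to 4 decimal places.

t_T ≈ 40.0030

By the law of cosines, |RT|² = |TS|² + |SR|² − 2·|TS|·|SR|·cos S = 3425.6, so |RT| ≈ 58.529.
Law of cosines again: cos T = (|RT|² + |TS|² − |SR|²)/(2·|RT|·|TS|) ≈ 0.96221, so ∠T ≈ 15.80°.
The bisector from T has length 2·|RT|·|TS|·cos(∠T/2)/(|RT|+|TS|) ≈ 40.003.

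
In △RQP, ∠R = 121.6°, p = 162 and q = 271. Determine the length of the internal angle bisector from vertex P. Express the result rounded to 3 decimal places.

By the law of cosines, r² = q² + p² − 2·q·p·cos R = 1.4569e+05, so r ≈ 381.7.
Law of cosines again: cos P = (r² + q² − p²)/(2·r·q) ≈ 0.93238, so ∠P ≈ 21.19°.
The bisector from P has length 2·r·q·cos(∠P/2)/(r+q) ≈ 311.56.

311.557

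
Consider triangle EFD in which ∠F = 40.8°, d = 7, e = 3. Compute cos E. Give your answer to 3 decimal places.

By the law of cosines, f² = d² + e² − 2·d·e·cos F = 26.206, so f ≈ 5.1192.
Law of cosines again: cos E = (f² + d² − e²)/(2·f·d) ≈ 0.92378, so ∠E ≈ 22.51°.

cos E ≈ 0.924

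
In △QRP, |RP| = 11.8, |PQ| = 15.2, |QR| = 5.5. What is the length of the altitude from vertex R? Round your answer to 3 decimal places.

3.759

Semiperimeter s = (11.8 + 15.2 + 5.5)/2 = 16.25.
Heron's formula: area = √(16.25·4.45·1.05·10.75) ≈ 28.57.
The altitude from R has length 2·area/|PQ| ≈ 3.7592.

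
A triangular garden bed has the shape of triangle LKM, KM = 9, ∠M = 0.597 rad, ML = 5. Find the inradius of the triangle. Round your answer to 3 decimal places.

By the law of cosines, LK² = KM² + ML² − 2·KM·ML·cos M = 31.568, so LK ≈ 5.6185.
Area = ½·KM·ML·sin M ≈ 12.649.
Semiperimeter s = (9+5+5.6185)/2 = 9.8093.
Inradius = area/s = 12.649/9.8093 ≈ 1.2895.

r ≈ 1.289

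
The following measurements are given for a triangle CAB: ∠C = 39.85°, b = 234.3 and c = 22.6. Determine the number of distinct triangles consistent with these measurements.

0

b·sin C = 234.3·sin(39.85°) ≈ 150.1.
Since c = 22.6 < 150.1 = b sin C, no triangle exists.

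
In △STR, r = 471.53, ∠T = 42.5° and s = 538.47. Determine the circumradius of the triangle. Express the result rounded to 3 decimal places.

By the law of cosines, t² = r² + s² − 2·r·s·cos T = 1.3789e+05, so t ≈ 371.34.
Area = ½·r·s·sin T ≈ 85768.
Circumradius = t/(2 sin T) ≈ 274.83.

274.827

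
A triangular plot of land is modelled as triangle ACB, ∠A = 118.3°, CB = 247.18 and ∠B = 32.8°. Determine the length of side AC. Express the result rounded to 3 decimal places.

152.076

The third angle is ∠C = 180° − ∠B − ∠A = 28.90°.
Law of sines: AC = CB·sin B/sin A ≈ 152.08.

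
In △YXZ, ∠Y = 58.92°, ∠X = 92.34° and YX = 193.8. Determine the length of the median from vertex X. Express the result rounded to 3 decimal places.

m_X ≈ 194.455

The third angle is ∠Z = 180° − ∠Y − ∠X = 28.74°.
Law of sines: XZ = YX·sin Y/sin Z ≈ 345.19.
Law of sines: ZY = YX·sin X/sin Z ≈ 402.71.
Median from X: ½√(2·YX² + 2·XZ² − ZY²) ≈ 194.46.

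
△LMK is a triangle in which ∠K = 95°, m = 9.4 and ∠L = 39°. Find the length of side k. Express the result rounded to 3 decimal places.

13.018

The third angle is ∠M = 180° − ∠K − ∠L = 46.00°.
Law of sines: k = m·sin K/sin M ≈ 13.018.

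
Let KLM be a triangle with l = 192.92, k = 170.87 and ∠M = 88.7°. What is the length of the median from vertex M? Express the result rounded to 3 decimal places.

By the law of cosines, m² = k² + l² − 2·k·l·cos M = 64919, so m ≈ 254.79.
Median from M: ½√(2·k² + 2·l² − m²) ≈ 130.3.

m_M ≈ 130.298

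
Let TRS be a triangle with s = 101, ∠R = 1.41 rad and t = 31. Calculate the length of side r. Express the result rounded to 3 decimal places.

100.794

By the law of cosines, r² = s² + t² − 2·s·t·cos R = 10159, so r ≈ 100.79.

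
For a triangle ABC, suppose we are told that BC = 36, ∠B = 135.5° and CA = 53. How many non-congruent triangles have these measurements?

BC·sin B = 36·sin(135.5°) ≈ 25.23.
Since ∠B is not acute, a triangle exists only if CA > BC; here CA > BC, so there is exactly one triangle.

1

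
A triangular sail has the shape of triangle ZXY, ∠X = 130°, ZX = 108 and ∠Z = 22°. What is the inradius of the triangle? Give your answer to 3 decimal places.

The third angle is ∠Y = 180° − ∠Z − ∠X = 28.00°.
Law of sines: XY = ZX·sin Z/sin Y ≈ 86.177.
Law of sines: YZ = ZX·sin X/sin Y ≈ 176.23.
Area = ½·ZX·XY·sin X ≈ 3564.8.
Semiperimeter s = (86.177+176.23+108)/2 = 185.2.
Inradius = area/s = 3564.8/185.2 ≈ 19.248.

r ≈ 19.248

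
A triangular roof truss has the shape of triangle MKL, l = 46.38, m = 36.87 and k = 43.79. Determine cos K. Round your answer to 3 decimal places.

By the law of cosines, cos K = (l² + m² − k²) / (2·l·m) ≈ 0.46576, so ∠K ≈ 62.24°.

cos K ≈ 0.466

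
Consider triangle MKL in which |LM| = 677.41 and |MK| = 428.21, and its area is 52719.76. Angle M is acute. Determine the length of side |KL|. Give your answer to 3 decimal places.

From area = ½·|LM|·|MK|·sin M, we get sin M = 2·area/(|LM|·|MK|) ≈ 0.36349.
Taking the acute solution, ∠M ≈ 21.31°.
Law of cosines then gives |KL| ≈ 319.04.

319.037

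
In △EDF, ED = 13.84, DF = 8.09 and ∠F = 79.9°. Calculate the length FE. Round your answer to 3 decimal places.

12.737

Law of sines: sin E = DF·sin F/ED ≈ 0.57548.
Since ED ≥ DF, only the acute value applies: ∠E ≈ 35.13°.
Then ∠D = 180° − ∠F − ∠E ≈ 64.97°.
Law of sines gives FE = ED·sin D/sin F ≈ 12.737.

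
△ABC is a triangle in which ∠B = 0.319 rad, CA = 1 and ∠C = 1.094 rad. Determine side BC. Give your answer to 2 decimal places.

The third angle is ∠A = π − ∠B − ∠C = 1.729 rad.
Law of sines: BC = CA·sin A/sin B ≈ 3.149.

3.15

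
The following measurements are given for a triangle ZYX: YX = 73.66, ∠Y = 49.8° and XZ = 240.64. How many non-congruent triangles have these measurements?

YX·sin Y = 73.66·sin(49.8°) ≈ 56.26.
Since XZ ≥ YX, exactly one triangle exists.

1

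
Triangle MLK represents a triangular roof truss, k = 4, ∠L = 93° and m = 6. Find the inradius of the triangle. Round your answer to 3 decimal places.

By the law of cosines, l² = k² + m² − 2·k·m·cos L = 54.512, so l ≈ 7.3832.
Area = ½·k·m·sin L ≈ 11.984.
Semiperimeter s = (6+7.3832+4)/2 = 8.6916.
Inradius = area/s = 11.984/8.6916 ≈ 1.3787.

1.379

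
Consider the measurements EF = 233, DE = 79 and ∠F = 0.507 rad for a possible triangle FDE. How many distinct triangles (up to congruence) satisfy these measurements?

0

EF·sin F = 233·sin(0.507 rad) ≈ 113.1.
Since DE = 79 < 113.1 = EF sin F, no triangle exists.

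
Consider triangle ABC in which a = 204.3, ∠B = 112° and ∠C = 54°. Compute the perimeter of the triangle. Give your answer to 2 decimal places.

The third angle is ∠A = 180° − ∠B − ∠C = 14.00°.
Law of sines: b = a·sin B/sin A ≈ 783.
Law of sines: c = a·sin C/sin A ≈ 683.2.
Semiperimeter s = (204.3+783+683.2)/2 = 835.25.
Perimeter = 204.3 + 783 + 683.2 = 1670.5.

1670.50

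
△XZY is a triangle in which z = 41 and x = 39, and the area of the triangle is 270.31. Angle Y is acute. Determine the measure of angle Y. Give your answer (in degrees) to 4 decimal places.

From area = ½·x·z·sin Y, we get sin Y = 2·area/(x·z) ≈ 0.33810.
Taking the acute solution, ∠Y ≈ 19.76°.

19.7611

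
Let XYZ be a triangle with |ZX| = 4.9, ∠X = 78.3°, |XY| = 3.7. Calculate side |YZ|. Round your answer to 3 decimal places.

By the law of cosines, |YZ|² = |ZX|² + |XY|² − 2·|ZX|·|XY|·cos X = 30.347, so |YZ| ≈ 5.5088.

5.509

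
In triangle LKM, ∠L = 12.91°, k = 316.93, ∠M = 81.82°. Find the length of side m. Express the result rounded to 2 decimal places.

314.78

The third angle is ∠K = 180° − ∠M − ∠L = 85.27°.
Law of sines: m = k·sin M/sin K ≈ 314.78.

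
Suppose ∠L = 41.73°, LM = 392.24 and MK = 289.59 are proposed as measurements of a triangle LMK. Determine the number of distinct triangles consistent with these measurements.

LM·sin L = 392.24·sin(41.73°) ≈ 261.1.
Since LM sin L < MK < LM (261.1 < 289.59 < 392.24), two triangles exist.

2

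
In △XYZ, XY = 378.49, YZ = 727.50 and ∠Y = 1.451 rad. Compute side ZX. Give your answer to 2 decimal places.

778.91

By the law of cosines, ZX² = XY² + YZ² − 2·XY·YZ·cos Y = 6.067e+05, so ZX ≈ 778.91.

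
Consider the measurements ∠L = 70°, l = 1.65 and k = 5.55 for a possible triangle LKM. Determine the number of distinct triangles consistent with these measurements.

k·sin L = 5.55·sin(70°) ≈ 5.215.
Since l = 1.65 < 5.215 = k sin L, no triangle exists.

0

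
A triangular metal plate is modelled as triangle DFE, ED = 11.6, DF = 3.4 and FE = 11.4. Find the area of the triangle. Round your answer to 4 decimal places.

area ≈ 19.3017

Semiperimeter s = (11.4 + 11.6 + 3.4)/2 = 13.2.
Heron's formula: area = √(13.2·1.8·1.6·9.8) ≈ 19.302.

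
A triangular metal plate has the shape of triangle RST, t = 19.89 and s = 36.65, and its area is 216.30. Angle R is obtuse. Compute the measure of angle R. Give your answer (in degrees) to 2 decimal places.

From area = ½·s·t·sin R, we get sin R = 2·area/(s·t) ≈ 0.59344.
Taking the obtuse solution, ∠R ≈ 143.60°.

∠R ≈ 143.60°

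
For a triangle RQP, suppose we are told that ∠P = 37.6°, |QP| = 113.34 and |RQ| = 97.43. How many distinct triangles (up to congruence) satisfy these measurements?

|QP|·sin P = 113.34·sin(37.6°) ≈ 69.15.
Since |QP| sin P < |RQ| < |QP| (69.15 < 97.43 < 113.34), two triangles exist.

2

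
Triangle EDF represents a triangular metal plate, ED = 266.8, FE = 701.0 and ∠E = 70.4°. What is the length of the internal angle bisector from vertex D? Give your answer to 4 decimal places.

By the law of cosines, DF² = FE² + ED² − 2·FE·ED·cos E = 4.3711e+05, so DF ≈ 661.14.
Law of cosines again: cos D = (ED² + DF² − FE²)/(2·ED·DF) ≈ 0.04787, so ∠D ≈ 87.26°.
The bisector from D has length 2·ED·DF·cos(∠D/2)/(ED+DF) ≈ 275.19.

275.1871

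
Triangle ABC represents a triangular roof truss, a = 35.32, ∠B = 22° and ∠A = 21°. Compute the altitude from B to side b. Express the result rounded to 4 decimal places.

h_B ≈ 24.0882

The third angle is ∠C = 180° − ∠A − ∠B = 137.00°.
Law of sines: b = a·sin B/sin A ≈ 36.92.
Law of sines: c = a·sin C/sin A ≈ 67.216.
Area = ½·a·b·sin C ≈ 444.67.
The altitude from B has length 2·area/b ≈ 24.088.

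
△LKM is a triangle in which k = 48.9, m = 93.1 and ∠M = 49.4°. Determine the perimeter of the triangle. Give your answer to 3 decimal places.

Law of sines: sin K = k·sin M/m ≈ 0.39880.
Since m ≥ k, only the acute value applies: ∠K ≈ 23.50°.
Then ∠L = 180° − ∠M − ∠K ≈ 107.10°.
Law of sines gives l = m·sin L/sin M ≈ 117.2.
Semiperimeter s = (117.2+48.9+93.1)/2 = 129.6.
Perimeter = 117.2 + 48.9 + 93.1 = 259.2.

perimeter ≈ 259.199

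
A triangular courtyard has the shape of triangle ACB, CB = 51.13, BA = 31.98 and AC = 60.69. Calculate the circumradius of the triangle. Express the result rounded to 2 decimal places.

By the law of cosines, cos A = (BA² + AC² − CB²) / (2·BA·AC) ≈ 0.53886, so ∠A ≈ 57.39°.
Circumradius = CB/(2 sin A) ≈ 30.348.

R ≈ 30.35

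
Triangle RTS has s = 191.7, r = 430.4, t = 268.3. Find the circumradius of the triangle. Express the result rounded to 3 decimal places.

321.954

By the law of cosines, cos R = (t² + s² − r²) / (2·t·s) ≈ -0.74379, so ∠R ≈ 138.05°.
Circumradius = r/(2 sin R) ≈ 321.95.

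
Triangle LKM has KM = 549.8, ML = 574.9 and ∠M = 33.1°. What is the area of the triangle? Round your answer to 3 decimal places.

Area = ½·KM·ML·sin M ≈ 86306.

86305.959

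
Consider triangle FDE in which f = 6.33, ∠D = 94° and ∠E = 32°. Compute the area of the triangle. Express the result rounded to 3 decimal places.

13.091

The third angle is ∠F = 180° − ∠D − ∠E = 54.00°.
Law of sines: d = f·sin D/sin F ≈ 7.8053.
Law of sines: e = f·sin E/sin F ≈ 4.1463.
Area = ½·f·d·sin E ≈ 13.091.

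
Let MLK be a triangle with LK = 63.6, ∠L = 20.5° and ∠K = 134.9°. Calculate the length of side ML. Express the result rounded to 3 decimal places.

The third angle is ∠M = 180° − ∠L − ∠K = 24.60°.
Law of sines: ML = LK·sin K/sin M ≈ 108.22.

108.221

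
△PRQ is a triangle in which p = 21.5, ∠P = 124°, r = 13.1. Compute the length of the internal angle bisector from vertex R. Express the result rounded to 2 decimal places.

t_R ≈ 14.24

Law of sines: sin R = r·sin P/p ≈ 0.50513.
Since p ≥ r, only the acute value applies: ∠R ≈ 30.34°.
Then ∠Q = 180° − ∠P − ∠R ≈ 25.66°.
Law of sines gives q = p·sin Q/sin P ≈ 11.23.
The bisector from R has length 2·q·p·cos(∠R/2)/(q+p) ≈ 14.24.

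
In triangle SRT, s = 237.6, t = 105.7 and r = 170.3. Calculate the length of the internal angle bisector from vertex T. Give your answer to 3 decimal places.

By the law of cosines, cos T = (s² + r² − t²) / (2·s·r) ≈ 0.91791, so ∠T ≈ 23.38°.
The bisector from T has length 2·s·r·cos(∠T/2)/(s+r) ≈ 194.28.

t_T ≈ 194.284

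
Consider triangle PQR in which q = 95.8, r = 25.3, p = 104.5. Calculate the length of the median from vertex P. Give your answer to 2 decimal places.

46.68

Median from P: ½√(2·q² + 2·r² − p²) ≈ 46.678.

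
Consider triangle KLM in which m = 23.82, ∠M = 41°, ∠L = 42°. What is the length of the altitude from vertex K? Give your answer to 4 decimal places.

h_K ≈ 15.9387

The third angle is ∠K = 180° − ∠L − ∠M = 97.00°.
Law of sines: k = m·sin K/sin M ≈ 36.037.
Law of sines: l = m·sin L/sin M ≈ 24.295.
Area = ½·m·k·sin L ≈ 287.19.
The altitude from K has length 2·area/k ≈ 15.939.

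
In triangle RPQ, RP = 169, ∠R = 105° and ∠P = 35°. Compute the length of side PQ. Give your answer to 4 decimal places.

The third angle is ∠Q = 180° − ∠R − ∠P = 40.00°.
Law of sines: PQ = RP·sin R/sin Q ≈ 253.96.

253.9586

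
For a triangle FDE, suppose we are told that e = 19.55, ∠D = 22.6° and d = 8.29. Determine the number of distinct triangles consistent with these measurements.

e·sin D = 19.55·sin(22.6°) ≈ 7.513.
Since e sin D < d < e (7.513 < 8.29 < 19.55), two triangles exist.

2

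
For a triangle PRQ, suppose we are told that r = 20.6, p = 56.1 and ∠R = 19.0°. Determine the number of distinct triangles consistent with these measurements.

2

p·sin R = 56.1·sin(19.0°) ≈ 18.26.
Since p sin R < r < p (18.26 < 20.6 < 56.1), two triangles exist.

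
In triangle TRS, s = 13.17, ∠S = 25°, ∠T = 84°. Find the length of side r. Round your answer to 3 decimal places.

29.465

The third angle is ∠R = 180° − ∠S − ∠T = 71.00°.
Law of sines: r = s·sin R/sin S ≈ 29.465.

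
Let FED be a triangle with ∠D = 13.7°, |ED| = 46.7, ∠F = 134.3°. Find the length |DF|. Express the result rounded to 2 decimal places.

34.58

The third angle is ∠E = 180° − ∠D − ∠F = 32.00°.
Law of sines: |DF| = |ED|·sin E/sin F ≈ 34.578.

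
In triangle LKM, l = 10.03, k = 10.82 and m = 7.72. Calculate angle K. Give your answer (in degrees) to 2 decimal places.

By the law of cosines, cos K = (m² + l² − k²) / (2·m·l) ≈ 0.27848, so ∠K ≈ 73.83°.

∠K ≈ 73.83°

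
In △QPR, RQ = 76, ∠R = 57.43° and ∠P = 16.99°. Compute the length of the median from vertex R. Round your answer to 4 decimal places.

The third angle is ∠Q = 180° − ∠P − ∠R = 105.58°.
Law of sines: PR = RQ·sin Q/sin P ≈ 250.53.
Law of sines: QP = RQ·sin R/sin P ≈ 219.19.
Median from R: ½√(2·PR² + 2·RQ² − QP²) ≈ 149.2.

149.2012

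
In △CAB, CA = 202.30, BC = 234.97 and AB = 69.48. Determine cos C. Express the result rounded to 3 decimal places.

0.960

By the law of cosines, cos C = (BC² + CA² − AB²) / (2·BC·CA) ≈ 0.96045, so ∠C ≈ 16.17°.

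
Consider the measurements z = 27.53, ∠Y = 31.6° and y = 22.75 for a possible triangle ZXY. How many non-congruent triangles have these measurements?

z·sin Y = 27.53·sin(31.6°) ≈ 14.43.
Since z sin Y < y < z (14.43 < 22.75 < 27.53), two triangles exist.

2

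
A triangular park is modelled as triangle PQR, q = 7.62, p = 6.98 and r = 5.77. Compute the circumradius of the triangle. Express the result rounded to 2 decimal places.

3.99

By the law of cosines, cos P = (q² + r² − p²) / (2·q·r) ≈ 0.48487, so ∠P ≈ 61.00°.
Circumradius = p/(2 sin P) ≈ 3.9905.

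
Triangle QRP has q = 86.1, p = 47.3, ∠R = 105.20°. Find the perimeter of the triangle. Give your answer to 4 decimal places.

241.9636

By the law of cosines, r² = p² + q² − 2·p·q·cos R = 11786, so r ≈ 108.56.
Semiperimeter s = (86.1+108.56+47.3)/2 = 120.98.
Perimeter = 86.1 + 108.56 + 47.3 = 241.96.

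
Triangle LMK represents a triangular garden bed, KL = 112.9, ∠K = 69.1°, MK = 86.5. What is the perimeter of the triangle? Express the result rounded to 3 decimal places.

314.556

By the law of cosines, LM² = MK² + KL² − 2·MK·KL·cos K = 13261, so LM ≈ 115.16.
Semiperimeter s = (86.5+112.9+115.16)/2 = 157.28.
Perimeter = 86.5 + 112.9 + 115.16 = 314.56.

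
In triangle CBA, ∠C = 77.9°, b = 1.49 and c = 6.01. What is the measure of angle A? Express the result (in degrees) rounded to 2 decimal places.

Law of sines: sin B = b·sin C/c ≈ 0.24241.
Since c ≥ b, only the acute value applies: ∠B ≈ 14.03°.
Then ∠A = 180° − ∠C − ∠B ≈ 88.07°.

88.07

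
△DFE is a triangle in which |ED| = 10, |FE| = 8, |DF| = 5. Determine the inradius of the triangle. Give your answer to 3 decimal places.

Semiperimeter s = (8 + 10 + 5)/2 = 11.5.
Heron's formula: area = √(11.5·3.5·1.5·6.5) ≈ 19.81.
Inradius = area/s = 19.81/11.5 ≈ 1.7226.

1.723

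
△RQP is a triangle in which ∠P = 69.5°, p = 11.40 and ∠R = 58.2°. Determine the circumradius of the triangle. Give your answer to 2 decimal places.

6.09

The third angle is ∠Q = 180° − ∠P − ∠R = 52.30°.
Law of sines: r = p·sin R/sin P ≈ 10.344.
Law of sines: q = p·sin Q/sin P ≈ 9.6298.
Circumradius = p/(2 sin P) ≈ 6.0854.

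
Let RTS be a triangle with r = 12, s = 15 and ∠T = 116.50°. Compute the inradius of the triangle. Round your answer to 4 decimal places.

By the law of cosines, t² = s² + r² − 2·s·r·cos T = 529.63, so t ≈ 23.014.
Area = ½·s·r·sin T ≈ 80.544.
Semiperimeter p = (12+23.014+15)/2 = 25.007.
Inradius = area/p = 80.544/25.007 ≈ 3.2209.

3.2209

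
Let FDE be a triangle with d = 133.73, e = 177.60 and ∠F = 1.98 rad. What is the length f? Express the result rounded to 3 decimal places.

261.391

By the law of cosines, f² = d² + e² − 2·d·e·cos F = 68325, so f ≈ 261.39.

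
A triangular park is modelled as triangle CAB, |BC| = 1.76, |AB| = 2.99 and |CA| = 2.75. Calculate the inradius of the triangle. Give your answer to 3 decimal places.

Semiperimeter s = (2.99 + 1.76 + 2.75)/2 = 3.75.
Heron's formula: area = √(3.75·0.76·1.99·1) ≈ 2.3815.
Inradius = area/s = 2.3815/3.75 ≈ 0.63506.

0.635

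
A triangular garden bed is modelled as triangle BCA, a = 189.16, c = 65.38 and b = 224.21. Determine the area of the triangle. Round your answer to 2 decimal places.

area ≈ 5631.78

Semiperimeter s = (224.21 + 65.38 + 189.16)/2 = 239.38.
Heron's formula: area = √(239.38·15.165·174·50.215) ≈ 5631.8.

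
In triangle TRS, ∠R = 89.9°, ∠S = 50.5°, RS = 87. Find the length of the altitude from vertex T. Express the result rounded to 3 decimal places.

h_T ≈ 105.316

The third angle is ∠T = 180° − ∠R − ∠S = 39.60°.
Law of sines: ST = RS·sin R/sin T ≈ 136.49.
Law of sines: TR = RS·sin S/sin T ≈ 105.32.
Area = ½·RS·ST·sin S ≈ 4581.3.
The altitude from T has length 2·area/RS ≈ 105.32.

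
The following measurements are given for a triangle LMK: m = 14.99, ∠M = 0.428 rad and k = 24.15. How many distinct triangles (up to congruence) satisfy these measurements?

2

k·sin M = 24.15·sin(0.428 rad) ≈ 10.02.
Since k sin M < m < k (10.02 < 14.99 < 24.15), two triangles exist.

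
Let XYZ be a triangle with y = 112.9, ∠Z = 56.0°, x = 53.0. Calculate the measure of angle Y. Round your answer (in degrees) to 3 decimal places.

∠Y ≈ 96.179°

By the law of cosines, z² = x² + y² − 2·x·y·cos Z = 8863.3, so z ≈ 94.145.
Law of cosines again: cos Y = (z² + x² − y²)/(2·z·x) ≈ -0.10763, so ∠Y ≈ 96.18°.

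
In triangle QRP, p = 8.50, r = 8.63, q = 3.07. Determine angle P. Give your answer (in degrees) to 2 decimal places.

77.30

By the law of cosines, cos P = (q² + r² − p²) / (2·q·r) ≈ 0.21989, so ∠P ≈ 77.30°.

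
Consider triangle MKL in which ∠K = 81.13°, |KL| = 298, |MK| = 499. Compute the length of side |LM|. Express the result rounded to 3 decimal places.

540.322

By the law of cosines, |LM|² = |MK|² + |KL|² − 2·|MK|·|KL|·cos K = 2.9195e+05, so |LM| ≈ 540.32.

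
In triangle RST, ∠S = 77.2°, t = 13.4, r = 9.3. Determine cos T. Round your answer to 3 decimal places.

cos T ≈ 0.436

By the law of cosines, s² = t² + r² − 2·t·r·cos S = 210.83, so s ≈ 14.52.
Law of cosines again: cos T = (r² + s² − t²)/(2·r·s) ≈ 0.43604, so ∠T ≈ 64.15°.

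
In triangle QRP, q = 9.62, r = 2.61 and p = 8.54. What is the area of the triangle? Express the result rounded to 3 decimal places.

area ≈ 10.675

Semiperimeter s = (9.62 + 2.61 + 8.54)/2 = 10.385.
Heron's formula: area = √(10.385·0.765·7.775·1.845) ≈ 10.675.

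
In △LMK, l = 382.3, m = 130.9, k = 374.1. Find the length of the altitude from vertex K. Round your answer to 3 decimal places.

Semiperimeter s = (382.3 + 130.9 + 374.1)/2 = 443.65.
Heron's formula: area = √(443.65·61.35·312.75·69.55) ≈ 24332.
The altitude from K has length 2·area/k ≈ 130.08.

h_K ≈ 130.082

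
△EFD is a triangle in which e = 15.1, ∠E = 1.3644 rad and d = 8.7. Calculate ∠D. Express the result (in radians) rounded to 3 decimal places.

∠D ≈ 0.599 rad

Law of sines: sin D = d·sin E/e ≈ 0.56393.
Since e ≥ d, only the acute value applies: ∠D ≈ 0.5991 rad.
Then ∠F = π − ∠E − ∠D ≈ 1.1781 rad.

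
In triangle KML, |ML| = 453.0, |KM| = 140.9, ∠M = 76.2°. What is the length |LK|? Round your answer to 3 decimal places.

By the law of cosines, |LK|² = |KM|² + |ML|² − 2·|KM|·|ML|·cos M = 1.9461e+05, so |LK| ≈ 441.15.

441.148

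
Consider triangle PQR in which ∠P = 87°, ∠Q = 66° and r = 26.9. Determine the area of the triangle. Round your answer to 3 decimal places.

727.047

The third angle is ∠R = 180° − ∠P − ∠Q = 27.00°.
Law of sines: p = r·sin P/sin R ≈ 59.171.
Law of sines: q = r·sin Q/sin R ≈ 54.13.
Area = ½·r·p·sin Q ≈ 727.05.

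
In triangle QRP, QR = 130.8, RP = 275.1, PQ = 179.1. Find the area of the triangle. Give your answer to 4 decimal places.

Semiperimeter s = (275.1 + 179.1 + 130.8)/2 = 292.5.
Heron's formula: area = √(292.5·17.4·113.4·161.7) ≈ 9660.5.

9660.4887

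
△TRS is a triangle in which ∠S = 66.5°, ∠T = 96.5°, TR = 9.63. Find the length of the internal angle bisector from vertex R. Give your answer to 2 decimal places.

t_R ≈ 9.91

The third angle is ∠R = 180° − ∠S − ∠T = 17.00°.
Law of sines: RS = TR·sin T/sin S ≈ 10.433.
Law of sines: ST = TR·sin R/sin S ≈ 3.0702.
The bisector from R has length 2·TR·RS·cos(∠R/2)/(TR+RS) ≈ 9.9056.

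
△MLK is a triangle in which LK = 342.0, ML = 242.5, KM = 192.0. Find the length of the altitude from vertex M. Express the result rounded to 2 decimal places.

Semiperimeter s = (342 + 192 + 242.5)/2 = 388.25.
Heron's formula: area = √(388.25·46.25·196.25·145.75) ≈ 22663.
The altitude from M has length 2·area/LK ≈ 132.53.

h_M ≈ 132.53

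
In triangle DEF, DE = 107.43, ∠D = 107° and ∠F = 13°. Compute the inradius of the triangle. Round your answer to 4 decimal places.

43.4585

The third angle is ∠E = 180° − ∠F − ∠D = 60.00°.
Law of sines: EF = DE·sin D/sin F ≈ 456.7.
Law of sines: FD = DE·sin E/sin F ≈ 413.59.
Area = ½·DE·EF·sin E ≈ 21245.
Semiperimeter s = (456.7+413.59+107.43)/2 = 488.86.
Inradius = area/s = 21245/488.86 ≈ 43.459.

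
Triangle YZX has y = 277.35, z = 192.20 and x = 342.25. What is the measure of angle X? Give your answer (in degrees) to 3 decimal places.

∠X ≈ 91.758°

By the law of cosines, cos X = (y² + z² − x²) / (2·y·z) ≈ -0.03068, so ∠X ≈ 91.76°.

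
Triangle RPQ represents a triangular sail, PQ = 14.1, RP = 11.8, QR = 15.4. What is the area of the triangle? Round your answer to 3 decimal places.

Semiperimeter s = (14.1 + 15.4 + 11.8)/2 = 20.65.
Heron's formula: area = √(20.65·6.55·5.25·8.85) ≈ 79.274.

79.274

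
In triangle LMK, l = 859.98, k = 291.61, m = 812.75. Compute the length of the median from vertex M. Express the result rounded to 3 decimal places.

497.152

Median from M: ½√(2·k² + 2·l² − m²) ≈ 497.15.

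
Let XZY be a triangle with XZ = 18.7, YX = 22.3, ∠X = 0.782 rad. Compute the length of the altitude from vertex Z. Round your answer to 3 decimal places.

h_Z ≈ 13.178

By the law of cosines, ZY² = YX² + XZ² − 2·YX·XZ·cos X = 255.24, so ZY ≈ 15.976.
Area = ½·YX·XZ·sin X ≈ 146.93.
The altitude from Z has length 2·area/YX ≈ 13.178.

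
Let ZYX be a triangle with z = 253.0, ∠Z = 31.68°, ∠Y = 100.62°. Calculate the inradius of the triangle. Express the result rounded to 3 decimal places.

81.827

The third angle is ∠X = 180° − ∠Z − ∠Y = 47.70°.
Law of sines: y = z·sin Y/sin Z ≈ 473.49.
Law of sines: x = z·sin X/sin Z ≈ 356.31.
Area = ½·z·y·sin X ≈ 44302.
Semiperimeter s = (253+473.49+356.31)/2 = 541.4.
Inradius = area/s = 44302/541.4 ≈ 81.827.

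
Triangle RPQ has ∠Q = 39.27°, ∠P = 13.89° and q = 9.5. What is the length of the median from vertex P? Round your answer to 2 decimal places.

The third angle is ∠R = 180° − ∠P − ∠Q = 126.84°.
Law of sines: r = q·sin R/sin Q ≈ 12.011.
Law of sines: p = q·sin P/sin Q ≈ 3.6029.
Median from P: ½√(2·q² + 2·r² − p²) ≈ 10.678.

m_P ≈ 10.68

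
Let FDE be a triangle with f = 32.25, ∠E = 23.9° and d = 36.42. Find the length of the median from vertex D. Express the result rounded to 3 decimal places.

17.258

By the law of cosines, e² = f² + d² − 2·f·d·cos E = 218.81, so e ≈ 14.792.
Median from D: ½√(2·e² + 2·f² − d²) ≈ 17.258.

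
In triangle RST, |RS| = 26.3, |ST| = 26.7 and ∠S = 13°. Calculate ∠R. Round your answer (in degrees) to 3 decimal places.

87.290

By the law of cosines, |TR|² = |RS|² + |ST|² − 2·|RS|·|ST|·cos S = 36.155, so |TR| ≈ 6.0129.
Law of cosines again: cos R = (|TR|² + |RS|² − |ST|²)/(2·|TR|·|RS|) ≈ 0.04728, so ∠R ≈ 87.29°.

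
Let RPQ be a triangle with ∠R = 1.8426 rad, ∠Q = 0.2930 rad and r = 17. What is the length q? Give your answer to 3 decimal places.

The third angle is ∠P = π − ∠Q − ∠R = 1.0060 rad.
Law of sines: q = r·sin Q/sin R ≈ 5.0972.

5.097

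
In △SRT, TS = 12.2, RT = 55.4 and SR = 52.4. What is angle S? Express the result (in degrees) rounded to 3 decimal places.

By the law of cosines, cos S = (TS² + SR² − RT²) / (2·TS·SR) ≈ -0.13653, so ∠S ≈ 97.85°.

∠S ≈ 97.847°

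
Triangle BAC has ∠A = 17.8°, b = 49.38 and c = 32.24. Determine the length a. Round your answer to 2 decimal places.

21.12

By the law of cosines, a² = c² + b² − 2·c·b·cos A = 446.2, so a ≈ 21.123.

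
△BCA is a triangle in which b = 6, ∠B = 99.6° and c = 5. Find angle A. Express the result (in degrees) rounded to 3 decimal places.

∠A ≈ 25.148°

Law of sines: sin C = c·sin B/b ≈ 0.82166.
Since b ≥ c, only the acute value applies: ∠C ≈ 55.25°.
Then ∠A = 180° − ∠B − ∠C ≈ 25.15°.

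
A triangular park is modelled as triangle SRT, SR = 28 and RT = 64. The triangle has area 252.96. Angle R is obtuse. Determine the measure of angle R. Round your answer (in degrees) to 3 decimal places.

163.601

From area = ½·SR·RT·sin R, we get sin R = 2·area/(SR·RT) ≈ 0.28232.
Taking the obtuse solution, ∠R ≈ 163.60°.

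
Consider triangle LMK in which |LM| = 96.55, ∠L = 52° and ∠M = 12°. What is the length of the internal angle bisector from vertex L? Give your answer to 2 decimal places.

The third angle is ∠K = 180° − ∠L − ∠M = 116.00°.
Law of sines: |MK| = |LM|·sin L/sin K ≈ 84.649.
Law of sines: |KL| = |LM|·sin M/sin K ≈ 22.334.
The bisector from L has length 2·|KL|·|LM|·cos(∠L/2)/(|KL|+|LM|) ≈ 32.605.

32.61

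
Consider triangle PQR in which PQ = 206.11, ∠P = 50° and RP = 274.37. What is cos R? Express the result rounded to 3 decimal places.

0.668

By the law of cosines, QR² = RP² + PQ² − 2·RP·PQ·cos P = 45060, so QR ≈ 212.27.
Law of cosines again: cos R = (QR² + RP² − PQ²)/(2·QR·RP) ≈ 0.66840, so ∠R ≈ 48.06°.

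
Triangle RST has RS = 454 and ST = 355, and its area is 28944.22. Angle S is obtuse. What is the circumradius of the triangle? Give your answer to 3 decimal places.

From area = ½·RS·ST·sin S, we get sin S = 2·area/(RS·ST) ≈ 0.35918.
Taking the obtuse solution, ∠S ≈ 158.95°.
Law of cosines then gives TR ≈ 795.59.
Circumradius = TR/(2 sin S) ≈ 1107.5.

1107.527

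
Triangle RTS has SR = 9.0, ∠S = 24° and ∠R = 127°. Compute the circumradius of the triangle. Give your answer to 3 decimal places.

9.282

The third angle is ∠T = 180° − ∠S − ∠R = 29.00°.
Law of sines: TS = SR·sin R/sin T ≈ 14.826.
Law of sines: RT = SR·sin S/sin T ≈ 7.5507.
Circumradius = SR/(2 sin T) ≈ 9.282.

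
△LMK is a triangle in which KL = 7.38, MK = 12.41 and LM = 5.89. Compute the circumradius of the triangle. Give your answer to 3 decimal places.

R ≈ 9.317

By the law of cosines, cos L = (KL² + LM² − MK²) / (2·KL·LM) ≈ -0.74597, so ∠L ≈ 138.24°.
Circumradius = MK/(2 sin L) ≈ 9.317.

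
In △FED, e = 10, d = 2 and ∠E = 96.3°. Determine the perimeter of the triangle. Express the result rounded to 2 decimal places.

Law of sines: sin D = d·sin E/e ≈ 0.19879.
Since e ≥ d, only the acute value applies: ∠D ≈ 11.47°.
Then ∠F = 180° − ∠E − ∠D ≈ 72.23°.
Law of sines gives f = e·sin F/sin E ≈ 9.5809.
Semiperimeter s = (9.5809+10+2)/2 = 10.79.
Perimeter = 9.5809 + 10 + 2 = 21.581.

21.58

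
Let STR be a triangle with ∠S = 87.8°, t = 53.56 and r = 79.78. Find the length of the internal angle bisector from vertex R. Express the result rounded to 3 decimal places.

By the law of cosines, s² = t² + r² − 2·t·r·cos S = 8905.5, so s ≈ 94.369.
Law of cosines again: cos R = (s² + t² − r²)/(2·s·t) ≈ 0.53511, so ∠R ≈ 57.65°.
The bisector from R has length 2·s·t·cos(∠R/2)/(s+t) ≈ 59.869.

t_R ≈ 59.869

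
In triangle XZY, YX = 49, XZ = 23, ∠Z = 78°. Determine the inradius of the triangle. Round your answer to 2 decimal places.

Law of sines: sin Y = XZ·sin Z/YX ≈ 0.45913.
Since YX ≥ XZ, only the acute value applies: ∠Y ≈ 27.33°.
Then ∠X = 180° − ∠Z − ∠Y ≈ 74.67°.
Law of sines gives ZY = YX·sin X/sin Z ≈ 48.312.
Area = ½·YX·XZ·sin X ≈ 543.45.
Semiperimeter s = (48.312+49+23)/2 = 60.156.
Inradius = area/s = 543.45/60.156 ≈ 9.034.

9.03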